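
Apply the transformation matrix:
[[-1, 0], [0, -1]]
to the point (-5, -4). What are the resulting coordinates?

Matrix multiplication:
[[-1, 0], [0, -1]] × [-5, -4]ᵀ
= [(-1)(-5) + (0)(-4), (0)(-5) + (-1)(-4)]ᵀ
= [5, 4]ᵀ
Result: (5, 4)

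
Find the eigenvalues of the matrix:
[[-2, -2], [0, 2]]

Characteristic equation: det(A - λI) = 0
λ² - (trace)λ + (det) = 0
trace = -2 + 2 = 0, det = (-2)(2) - (-2)(0) = -4
λ² - (0)λ + (-4) = 0
λ = (0 ± √((0)² - 4·(-4))) / 2 = (0 ± √16) / 2
Solving: λ = -2, 2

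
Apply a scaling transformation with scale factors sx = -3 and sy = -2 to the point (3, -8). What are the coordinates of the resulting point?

Scaling matrix:
[[-3, 0], [0, -2]]
Result: (3 × -3, -8 × -2) = (-9, 16)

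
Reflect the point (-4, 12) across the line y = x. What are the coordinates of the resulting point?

Reflection across line y = x: (-4, 12) → (12, -4)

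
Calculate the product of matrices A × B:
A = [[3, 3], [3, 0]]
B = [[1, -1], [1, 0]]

Matrix multiplication:
C[0][0] = 3×1 + 3×1 = 6
C[0][1] = 3×-1 + 3×0 = -3
C[1][0] = 3×1 + 0×1 = 3
C[1][1] = 3×-1 + 0×0 = -3
Result: [[6, -3], [3, -3]]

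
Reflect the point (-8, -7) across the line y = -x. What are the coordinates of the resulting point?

Reflection across line y = -x: (-8, -7) → (7, 8)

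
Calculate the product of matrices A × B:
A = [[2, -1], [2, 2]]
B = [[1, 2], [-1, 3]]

Matrix multiplication:
C[0][0] = 2×1 + -1×-1 = 3
C[0][1] = 2×2 + -1×3 = 1
C[1][0] = 2×1 + 2×-1 = 0
C[1][1] = 2×2 + 2×3 = 10
Result: [[3, 1], [0, 10]]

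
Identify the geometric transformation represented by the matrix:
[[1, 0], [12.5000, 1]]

This matrix represents: vertical shear with factor 12.5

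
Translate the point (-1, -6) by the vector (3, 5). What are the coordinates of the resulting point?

Translation by (3, 5) (homogeneous matrix [[1, 0, 3], [0, 1, 5], [0, 0, 1]]):
x' = -1 + 3 = 2
y' = -6 + 5 = -1
Result: (2, -1)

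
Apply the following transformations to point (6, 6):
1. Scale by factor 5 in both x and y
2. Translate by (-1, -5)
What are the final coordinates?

Step 1: Scale (6, 6) by 5 → (30, 30)
Step 2: Translate by (-1, -5) → (29, 25)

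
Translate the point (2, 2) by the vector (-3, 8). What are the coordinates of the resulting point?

Translation by (-3, 8) (homogeneous matrix [[1, 0, -3], [0, 1, 8], [0, 0, 1]]):
x' = 2 + -3 = -1
y' = 2 + 8 = 10
Result: (-1, 10)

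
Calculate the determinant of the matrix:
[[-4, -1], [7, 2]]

For a 2×2 matrix [[a, b], [c, d]], det = ad - bc
det = (-4)(2) - (-1)(7) = -8 - -7 = -1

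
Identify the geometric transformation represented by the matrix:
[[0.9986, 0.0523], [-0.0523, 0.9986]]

This matrix represents: rotation by 357° counterclockwise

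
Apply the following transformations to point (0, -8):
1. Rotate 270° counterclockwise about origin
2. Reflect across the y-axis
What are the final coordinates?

Step 1: Rotate 270° → (-8, 0)
Step 2: Reflect across y-axis → (8, 0)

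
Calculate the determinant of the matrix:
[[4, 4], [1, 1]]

For a 2×2 matrix [[a, b], [c, d]], det = ad - bc
det = (4)(1) - (4)(1) = 4 - 4 = 0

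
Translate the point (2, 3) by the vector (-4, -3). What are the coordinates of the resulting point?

Translation by (-4, -3) (homogeneous matrix [[1, 0, -4], [0, 1, -3], [0, 0, 1]]):
x' = 2 + -4 = -2
y' = 3 + -3 = 0
Result: (-2, 0)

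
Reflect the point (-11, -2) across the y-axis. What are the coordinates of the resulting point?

Reflection across y-axis: (-11, -2) → (11, -2)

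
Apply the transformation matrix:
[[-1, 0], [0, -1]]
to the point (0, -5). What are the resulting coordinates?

Matrix multiplication:
[[-1, 0], [0, -1]] × [0, -5]ᵀ
= [(-1)(0) + (0)(-5), (0)(0) + (-1)(-5)]ᵀ
= [0, 5]ᵀ
Result: (0, 5)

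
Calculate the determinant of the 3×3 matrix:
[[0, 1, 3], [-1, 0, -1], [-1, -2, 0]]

Expansion along first row:
det = 0·det([[0,-1],[-2,0]]) - 1·det([[-1,-1],[-1,0]]) + 3·det([[-1,0],[-1,-2]])
    = 0·(0·0 - -1·-2) - 1·(-1·0 - -1·-1) + 3·(-1·-2 - 0·-1)
    = 0·-2 - 1·-1 + 3·2
    = 0 + 1 + 6 = 7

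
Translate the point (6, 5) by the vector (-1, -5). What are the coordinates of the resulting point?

Translation by (-1, -5) (homogeneous matrix [[1, 0, -1], [0, 1, -5], [0, 0, 1]]):
x' = 6 + -1 = 5
y' = 5 + -5 = 0
Result: (5, 0)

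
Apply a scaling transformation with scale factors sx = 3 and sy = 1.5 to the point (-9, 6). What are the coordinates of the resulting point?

Scaling matrix:
[[3, 0], [0, 1.50]]
Result: (-9 × 3, 6 × 1.5) = (-27, 9)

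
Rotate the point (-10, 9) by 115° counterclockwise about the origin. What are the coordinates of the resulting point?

Rotation matrix for 115°: [[cos 115°, -sin 115°], [sin 115°, cos 115°]] ≈ [[-0.422618, -0.906308], [0.906308, -0.422618]]
[[-0.422618, -0.906308], [0.906308, -0.422618]] × [-10, 9]ᵀ ≈ [-3.9306, -12.8666]ᵀ
Result: (-3.9306, -12.8666)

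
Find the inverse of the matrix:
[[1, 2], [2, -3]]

For [[a,b],[c,d]], inverse = (1/det)·[[d,-b],[-c,a]]
det = (1)(-3) - (2)(2) = -3 - 4 = -7
Inverse = (1/-7)·[[-3, -2], [-2, 1]]
= [[3/7, 2/7], [2/7, -1/7]]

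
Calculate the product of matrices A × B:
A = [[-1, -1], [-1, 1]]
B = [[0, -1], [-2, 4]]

Matrix multiplication:
C[0][0] = -1×0 + -1×-2 = 2
C[0][1] = -1×-1 + -1×4 = -3
C[1][0] = -1×0 + 1×-2 = -2
C[1][1] = -1×-1 + 1×4 = 5
Result: [[2, -3], [-2, 5]]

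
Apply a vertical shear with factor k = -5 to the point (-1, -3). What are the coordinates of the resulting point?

Shear matrix for vertical shear with factor k = -5:
[[1, 0], [-5, 1]]
Result: (-1, -3) → (-1, 2)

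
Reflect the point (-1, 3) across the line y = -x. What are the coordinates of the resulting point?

Reflection across line y = -x: (-1, 3) → (-3, 1)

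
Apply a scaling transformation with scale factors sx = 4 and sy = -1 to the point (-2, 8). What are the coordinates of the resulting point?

Scaling matrix:
[[4, 0], [0, -1]]
Result: (-2 × 4, 8 × -1) = (-8, -8)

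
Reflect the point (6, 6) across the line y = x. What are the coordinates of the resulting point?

Reflection across line y = x: (6, 6) → (6, 6)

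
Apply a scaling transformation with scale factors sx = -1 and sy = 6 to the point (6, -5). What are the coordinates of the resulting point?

Scaling matrix:
[[-1, 0], [0, 6]]
Result: (6 × -1, -5 × 6) = (-6, -30)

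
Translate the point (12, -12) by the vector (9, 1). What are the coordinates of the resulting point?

Translation by (9, 1) (homogeneous matrix [[1, 0, 9], [0, 1, 1], [0, 0, 1]]):
x' = 12 + 9 = 21
y' = -12 + 1 = -11
Result: (21, -11)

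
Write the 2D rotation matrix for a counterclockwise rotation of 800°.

Rotation matrix formula: [[cos θ, -sin θ], [sin θ, cos θ]]
For θ = 800°:
cos(800°) = 0.1736
sin(800°) = 0.9848
Result: [[0.1736, -0.9848], [0.9848, 0.1736]]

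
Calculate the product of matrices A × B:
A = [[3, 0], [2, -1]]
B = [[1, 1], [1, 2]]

Matrix multiplication:
C[0][0] = 3×1 + 0×1 = 3
C[0][1] = 3×1 + 0×2 = 3
C[1][0] = 2×1 + -1×1 = 1
C[1][1] = 2×1 + -1×2 = 0
Result: [[3, 3], [1, 0]]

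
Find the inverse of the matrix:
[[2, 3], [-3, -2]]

For [[a,b],[c,d]], inverse = (1/det)·[[d,-b],[-c,a]]
det = (2)(-2) - (3)(-3) = -4 - -9 = 5
Inverse = (1/5)·[[-2, -3], [3, 2]]
= [[-2/5, -3/5], [3/5, 2/5]]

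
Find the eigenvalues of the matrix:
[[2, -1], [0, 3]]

Characteristic equation: det(A - λI) = 0
λ² - (trace)λ + (det) = 0
trace = 2 + 3 = 5, det = (2)(3) - (-1)(0) = 6
λ² - (5)λ + (6) = 0
λ = (5 ± √((5)² - 4·(6))) / 2 = (5 ± √1) / 2
Solving: λ = 2, 3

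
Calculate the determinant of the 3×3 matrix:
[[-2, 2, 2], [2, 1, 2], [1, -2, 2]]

Expansion along first row:
det = -2·det([[1,2],[-2,2]]) - 2·det([[2,2],[1,2]]) + 2·det([[2,1],[1,-2]])
    = -2·(1·2 - 2·-2) - 2·(2·2 - 2·1) + 2·(2·-2 - 1·1)
    = -2·6 - 2·2 + 2·-5
    = -12 + -4 + -10 = -26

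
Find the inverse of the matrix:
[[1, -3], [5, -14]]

For [[a,b],[c,d]], inverse = (1/det)·[[d,-b],[-c,a]]
det = (1)(-14) - (-3)(5) = -14 - -15 = 1
Inverse = [[-14, 3], [-5, 1]]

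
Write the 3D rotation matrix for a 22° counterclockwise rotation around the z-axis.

Rotation matrix for counterclockwise 22° around z-axis:
cos(22°) = 0.9272, sin(22°) = 0.3746
Result: [[0.9272, -0.3746, 0], [0.3746, 0.9272, 0], [0, 0, 1]]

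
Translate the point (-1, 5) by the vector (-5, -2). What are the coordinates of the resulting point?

Translation by (-5, -2) (homogeneous matrix [[1, 0, -5], [0, 1, -2], [0, 0, 1]]):
x' = -1 + -5 = -6
y' = 5 + -2 = 3
Result: (-6, 3)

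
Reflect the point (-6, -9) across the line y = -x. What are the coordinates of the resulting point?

Reflection across line y = -x: (-6, -9) → (9, 6)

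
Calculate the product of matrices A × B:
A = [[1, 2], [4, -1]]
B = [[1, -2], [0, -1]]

Matrix multiplication:
C[0][0] = 1×1 + 2×0 = 1
C[0][1] = 1×-2 + 2×-1 = -4
C[1][0] = 4×1 + -1×0 = 4
C[1][1] = 4×-2 + -1×-1 = -7
Result: [[1, -4], [4, -7]]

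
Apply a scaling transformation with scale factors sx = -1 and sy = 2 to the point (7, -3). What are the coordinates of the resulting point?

Scaling matrix:
[[-1, 0], [0, 2]]
Result: (7 × -1, -3 × 2) = (-7, -6)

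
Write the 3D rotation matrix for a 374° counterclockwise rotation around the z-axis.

Rotation matrix for counterclockwise 374° around z-axis:
cos(374°) = 0.9703, sin(374°) = 0.2419
Result: [[0.9703, -0.2419, 0], [0.2419, 0.9703, 0], [0, 0, 1]]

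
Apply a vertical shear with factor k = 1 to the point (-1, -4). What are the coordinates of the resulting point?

Shear matrix for vertical shear with factor k = 1:
[[1, 0], [1, 1]]
Result: (-1, -4) → (-1, -5)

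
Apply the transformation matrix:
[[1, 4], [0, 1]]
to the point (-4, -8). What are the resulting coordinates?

Matrix multiplication:
[[1, 4], [0, 1]] × [-4, -8]ᵀ
= [(1)(-4) + (4)(-8), (0)(-4) + (1)(-8)]ᵀ
= [-36, -8]ᵀ
Result: (-36, -8)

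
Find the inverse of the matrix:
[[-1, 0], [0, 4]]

For [[a,b],[c,d]], inverse = (1/det)·[[d,-b],[-c,a]]
det = (-1)(4) - (0)(0) = -4 - 0 = -4
Inverse = (1/-4)·[[4, 0], [0, -1]]
= [[-1, 0], [0, 1/4]]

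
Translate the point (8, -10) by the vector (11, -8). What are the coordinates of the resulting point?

Translation by (11, -8) (homogeneous matrix [[1, 0, 11], [0, 1, -8], [0, 0, 1]]):
x' = 8 + 11 = 19
y' = -10 + -8 = -18
Result: (19, -18)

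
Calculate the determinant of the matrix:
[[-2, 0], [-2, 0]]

For a 2×2 matrix [[a, b], [c, d]], det = ad - bc
det = (-2)(0) - (0)(-2) = 0 - 0 = 0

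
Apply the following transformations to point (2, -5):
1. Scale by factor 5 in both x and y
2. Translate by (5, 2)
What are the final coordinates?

Step 1: Scale (2, -5) by 5 → (10, -25)
Step 2: Translate by (5, 2) → (15, -23)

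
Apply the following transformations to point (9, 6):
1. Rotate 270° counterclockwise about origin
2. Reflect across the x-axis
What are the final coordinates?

Step 1: Rotate 270° → (6, -9)
Step 2: Reflect across x-axis → (6, 9)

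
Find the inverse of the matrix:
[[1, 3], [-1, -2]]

For [[a,b],[c,d]], inverse = (1/det)·[[d,-b],[-c,a]]
det = (1)(-2) - (3)(-1) = -2 - -3 = 1
Inverse = [[-2, -3], [1, 1]]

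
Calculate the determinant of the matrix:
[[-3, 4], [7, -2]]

For a 2×2 matrix [[a, b], [c, d]], det = ad - bc
det = (-3)(-2) - (4)(7) = 6 - 28 = -22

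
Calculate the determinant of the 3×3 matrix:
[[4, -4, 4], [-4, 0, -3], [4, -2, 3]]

Expansion along first row:
det = 4·det([[0,-3],[-2,3]]) - -4·det([[-4,-3],[4,3]]) + 4·det([[-4,0],[4,-2]])
    = 4·(0·3 - -3·-2) - -4·(-4·3 - -3·4) + 4·(-4·-2 - 0·4)
    = 4·-6 - -4·0 + 4·8
    = -24 + 0 + 32 = 8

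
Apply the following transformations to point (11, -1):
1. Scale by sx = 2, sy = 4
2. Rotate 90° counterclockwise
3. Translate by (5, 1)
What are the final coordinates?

Step 1: Scale → (22, -4)
Step 2: Rotate 90° → (4, 22)
Step 3: Translate → (9, 23)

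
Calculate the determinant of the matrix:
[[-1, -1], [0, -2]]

For a 2×2 matrix [[a, b], [c, d]], det = ad - bc
det = (-1)(-2) - (-1)(0) = 2 - 0 = 2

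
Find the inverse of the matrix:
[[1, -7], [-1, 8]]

For [[a,b],[c,d]], inverse = (1/det)·[[d,-b],[-c,a]]
det = (1)(8) - (-7)(-1) = 8 - 7 = 1
Inverse = [[8, 7], [1, 1]]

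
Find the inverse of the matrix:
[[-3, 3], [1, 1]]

For [[a,b],[c,d]], inverse = (1/det)·[[d,-b],[-c,a]]
det = (-3)(1) - (3)(1) = -3 - 3 = -6
Inverse = (1/-6)·[[1, -3], [-1, -3]]
= [[-1/6, 1/2], [1/6, 1/2]]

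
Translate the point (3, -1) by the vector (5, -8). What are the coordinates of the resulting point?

Translation by (5, -8) (homogeneous matrix [[1, 0, 5], [0, 1, -8], [0, 0, 1]]):
x' = 3 + 5 = 8
y' = -1 + -8 = -9
Result: (8, -9)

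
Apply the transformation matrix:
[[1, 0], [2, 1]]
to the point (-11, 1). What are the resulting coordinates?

Matrix multiplication:
[[1, 0], [2, 1]] × [-11, 1]ᵀ
= [(1)(-11) + (0)(1), (2)(-11) + (1)(1)]ᵀ
= [-11, -21]ᵀ
Result: (-11, -21)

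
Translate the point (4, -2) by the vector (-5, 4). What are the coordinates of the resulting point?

Translation by (-5, 4) (homogeneous matrix [[1, 0, -5], [0, 1, 4], [0, 0, 1]]):
x' = 4 + -5 = -1
y' = -2 + 4 = 2
Result: (-1, 2)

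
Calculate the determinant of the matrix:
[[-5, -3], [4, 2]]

For a 2×2 matrix [[a, b], [c, d]], det = ad - bc
det = (-5)(2) - (-3)(4) = -10 - -12 = 2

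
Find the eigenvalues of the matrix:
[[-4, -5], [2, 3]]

Characteristic equation: det(A - λI) = 0
λ² - (trace)λ + (det) = 0
trace = -4 + 3 = -1, det = (-4)(3) - (-5)(2) = -2
λ² - (-1)λ + (-2) = 0
λ = (-1 ± √((-1)² - 4·(-2))) / 2 = (-1 ± √9) / 2
Solving: λ = -2, 1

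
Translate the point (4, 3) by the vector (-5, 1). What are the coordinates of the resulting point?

Translation by (-5, 1) (homogeneous matrix [[1, 0, -5], [0, 1, 1], [0, 0, 1]]):
x' = 4 + -5 = -1
y' = 3 + 1 = 4
Result: (-1, 4)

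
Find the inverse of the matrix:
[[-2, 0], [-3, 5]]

For [[a,b],[c,d]], inverse = (1/det)·[[d,-b],[-c,a]]
det = (-2)(5) - (0)(-3) = -10 - 0 = -10
Inverse = (1/-10)·[[5, 0], [3, -2]]
= [[-1/2, 0], [-3/10, 1/5]]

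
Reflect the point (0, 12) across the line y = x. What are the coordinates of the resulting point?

Reflection across line y = x: (0, 12) → (12, 0)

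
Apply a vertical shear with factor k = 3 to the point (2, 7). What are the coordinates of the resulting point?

Shear matrix for vertical shear with factor k = 3:
[[1, 0], [3, 1]]
Result: (2, 7) → (2, 13)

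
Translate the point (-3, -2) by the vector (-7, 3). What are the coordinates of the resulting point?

Translation by (-7, 3) (homogeneous matrix [[1, 0, -7], [0, 1, 3], [0, 0, 1]]):
x' = -3 + -7 = -10
y' = -2 + 3 = 1
Result: (-10, 1)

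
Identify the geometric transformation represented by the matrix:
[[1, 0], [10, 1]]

This matrix represents: vertical shear with factor 10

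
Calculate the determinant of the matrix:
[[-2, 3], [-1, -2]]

For a 2×2 matrix [[a, b], [c, d]], det = ad - bc
det = (-2)(-2) - (3)(-1) = 4 - -3 = 7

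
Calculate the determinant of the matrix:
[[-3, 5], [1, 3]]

For a 2×2 matrix [[a, b], [c, d]], det = ad - bc
det = (-3)(3) - (5)(1) = -9 - 5 = -14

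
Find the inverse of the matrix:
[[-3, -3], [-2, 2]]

For [[a,b],[c,d]], inverse = (1/det)·[[d,-b],[-c,a]]
det = (-3)(2) - (-3)(-2) = -6 - 6 = -12
Inverse = (1/-12)·[[2, 3], [2, -3]]
= [[-1/6, -1/4], [-1/6, 1/4]]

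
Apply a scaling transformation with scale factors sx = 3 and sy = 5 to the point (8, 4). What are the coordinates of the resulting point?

Scaling matrix:
[[3, 0], [0, 5]]
Result: (8 × 3, 4 × 5) = (24, 20)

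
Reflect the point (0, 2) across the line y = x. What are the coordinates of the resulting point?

Reflection across line y = x: (0, 2) → (2, 0)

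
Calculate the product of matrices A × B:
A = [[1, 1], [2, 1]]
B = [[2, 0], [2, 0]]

Matrix multiplication:
C[0][0] = 1×2 + 1×2 = 4
C[0][1] = 1×0 + 1×0 = 0
C[1][0] = 2×2 + 1×2 = 6
C[1][1] = 2×0 + 1×0 = 0
Result: [[4, 0], [6, 0]]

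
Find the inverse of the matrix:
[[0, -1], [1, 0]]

For [[a,b],[c,d]], inverse = (1/det)·[[d,-b],[-c,a]]
det = (0)(0) - (-1)(1) = 0 - -1 = 1
Inverse = [[0, 1], [-1, 0]]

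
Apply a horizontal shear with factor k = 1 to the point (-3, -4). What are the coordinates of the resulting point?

Shear matrix for horizontal shear with factor k = 1:
[[1, 1], [0, 1]]
Result: (-3, -4) → (-7, -4)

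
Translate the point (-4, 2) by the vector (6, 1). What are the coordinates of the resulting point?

Translation by (6, 1) (homogeneous matrix [[1, 0, 6], [0, 1, 1], [0, 0, 1]]):
x' = -4 + 6 = 2
y' = 2 + 1 = 3
Result: (2, 3)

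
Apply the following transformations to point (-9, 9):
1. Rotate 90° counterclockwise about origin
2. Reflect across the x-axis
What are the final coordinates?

Step 1: Rotate 90° → (-9, -9)
Step 2: Reflect across x-axis → (-9, 9)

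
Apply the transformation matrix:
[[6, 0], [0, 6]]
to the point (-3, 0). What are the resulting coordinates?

Matrix multiplication:
[[6, 0], [0, 6]] × [-3, 0]ᵀ
= [(6)(-3) + (0)(0), (0)(-3) + (6)(0)]ᵀ
= [-18, 0]ᵀ
Result: (-18, 0)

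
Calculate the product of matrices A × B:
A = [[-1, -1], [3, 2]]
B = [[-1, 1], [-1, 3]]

Matrix multiplication:
C[0][0] = -1×-1 + -1×-1 = 2
C[0][1] = -1×1 + -1×3 = -4
C[1][0] = 3×-1 + 2×-1 = -5
C[1][1] = 3×1 + 2×3 = 9
Result: [[2, -4], [-5, 9]]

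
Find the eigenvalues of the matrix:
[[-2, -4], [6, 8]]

Characteristic equation: det(A - λI) = 0
λ² - (trace)λ + (det) = 0
trace = -2 + 8 = 6, det = (-2)(8) - (-4)(6) = 8
λ² - (6)λ + (8) = 0
λ = (6 ± √((6)² - 4·(8))) / 2 = (6 ± √4) / 2
Solving: λ = 2, 4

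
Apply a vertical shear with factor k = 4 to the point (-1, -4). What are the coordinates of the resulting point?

Shear matrix for vertical shear with factor k = 4:
[[1, 0], [4, 1]]
Result: (-1, -4) → (-1, -8)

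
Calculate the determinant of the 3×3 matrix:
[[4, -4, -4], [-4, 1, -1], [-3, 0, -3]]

Expansion along first row:
det = 4·det([[1,-1],[0,-3]]) - -4·det([[-4,-1],[-3,-3]]) + -4·det([[-4,1],[-3,0]])
    = 4·(1·-3 - -1·0) - -4·(-4·-3 - -1·-3) + -4·(-4·0 - 1·-3)
    = 4·-3 - -4·9 + -4·3
    = -12 + 36 + -12 = 12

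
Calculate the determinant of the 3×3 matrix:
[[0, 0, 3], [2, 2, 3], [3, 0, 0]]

Expansion along first row:
det = 0·det([[2,3],[0,0]]) - 0·det([[2,3],[3,0]]) + 3·det([[2,2],[3,0]])
    = 0·(2·0 - 3·0) - 0·(2·0 - 3·3) + 3·(2·0 - 2·3)
    = 0·0 - 0·-9 + 3·-6
    = 0 + 0 + -18 = -18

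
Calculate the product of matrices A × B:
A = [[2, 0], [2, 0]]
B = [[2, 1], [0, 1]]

Matrix multiplication:
C[0][0] = 2×2 + 0×0 = 4
C[0][1] = 2×1 + 0×1 = 2
C[1][0] = 2×2 + 0×0 = 4
C[1][1] = 2×1 + 0×1 = 2
Result: [[4, 2], [4, 2]]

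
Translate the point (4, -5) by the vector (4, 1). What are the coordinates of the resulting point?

Translation by (4, 1) (homogeneous matrix [[1, 0, 4], [0, 1, 1], [0, 0, 1]]):
x' = 4 + 4 = 8
y' = -5 + 1 = -4
Result: (8, -4)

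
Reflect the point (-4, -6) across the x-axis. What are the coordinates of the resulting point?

Reflection across x-axis: (-4, -6) → (-4, 6)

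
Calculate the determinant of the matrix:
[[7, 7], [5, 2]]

For a 2×2 matrix [[a, b], [c, d]], det = ad - bc
det = (7)(2) - (7)(5) = 14 - 35 = -21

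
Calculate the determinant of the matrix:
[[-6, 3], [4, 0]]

For a 2×2 matrix [[a, b], [c, d]], det = ad - bc
det = (-6)(0) - (3)(4) = 0 - 12 = -12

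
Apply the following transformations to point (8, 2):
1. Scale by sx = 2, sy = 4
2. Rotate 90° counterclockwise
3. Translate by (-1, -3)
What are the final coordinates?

Step 1: Scale → (16, 8)
Step 2: Rotate 90° → (-8, 16)
Step 3: Translate → (-9, 13)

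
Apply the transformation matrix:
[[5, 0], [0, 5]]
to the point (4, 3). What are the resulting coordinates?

Matrix multiplication:
[[5, 0], [0, 5]] × [4, 3]ᵀ
= [(5)(4) + (0)(3), (0)(4) + (5)(3)]ᵀ
= [20, 15]ᵀ
Result: (20, 15)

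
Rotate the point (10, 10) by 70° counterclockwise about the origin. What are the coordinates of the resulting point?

Rotation matrix for 70°: [[cos 70°, -sin 70°], [sin 70°, cos 70°]] ≈ [[0.342020, -0.939693], [0.939693, 0.342020]]
[[0.342020, -0.939693], [0.939693, 0.342020]] × [10, 10]ᵀ ≈ [-5.9767, 12.8171]ᵀ
Result: (-5.9767, 12.8171)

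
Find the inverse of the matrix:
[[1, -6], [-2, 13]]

For [[a,b],[c,d]], inverse = (1/det)·[[d,-b],[-c,a]]
det = (1)(13) - (-6)(-2) = 13 - 12 = 1
Inverse = [[13, 6], [2, 1]]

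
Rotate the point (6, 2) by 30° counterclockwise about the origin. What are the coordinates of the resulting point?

Rotation matrix for 30°: [[cos 30°, -sin 30°], [sin 30°, cos 30°]] ≈ [[0.866025, -0.500000], [0.500000, 0.866025]]
[[0.866025, -0.500000], [0.500000, 0.866025]] × [6, 2]ᵀ ≈ [4.1962, 4.7321]ᵀ
Result: (4.1962, 4.7321)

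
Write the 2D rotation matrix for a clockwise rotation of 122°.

Rotation matrix formula: [[cos θ, -sin θ], [sin θ, cos θ]]
A clockwise rotation by 122° is equivalent to a counterclockwise rotation by -122°.
For θ = -122°:
cos(-122°) = -0.5299
sin(-122°) = -0.8480
Result: [[-0.5299, 0.8480], [-0.8480, -0.5299]]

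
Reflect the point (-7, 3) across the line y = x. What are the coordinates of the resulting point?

Reflection across line y = x: (-7, 3) → (3, -7)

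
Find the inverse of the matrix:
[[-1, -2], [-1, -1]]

For [[a,b],[c,d]], inverse = (1/det)·[[d,-b],[-c,a]]
det = (-1)(-1) - (-2)(-1) = 1 - 2 = -1
Inverse = (1/-1)·[[-1, 2], [1, -1]]
= [[1, -2], [-1, 1]]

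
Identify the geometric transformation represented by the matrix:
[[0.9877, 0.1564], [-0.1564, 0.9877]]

This matrix represents: rotation by 351° counterclockwise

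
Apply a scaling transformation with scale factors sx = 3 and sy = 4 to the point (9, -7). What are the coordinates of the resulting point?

Scaling matrix:
[[3, 0], [0, 4]]
Result: (9 × 3, -7 × 4) = (27, -28)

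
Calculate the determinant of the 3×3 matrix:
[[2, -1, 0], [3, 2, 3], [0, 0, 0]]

Expansion along first row:
det = 2·det([[2,3],[0,0]]) - -1·det([[3,3],[0,0]]) + 0·det([[3,2],[0,0]])
    = 2·(2·0 - 3·0) - -1·(3·0 - 3·0) + 0·(3·0 - 2·0)
    = 2·0 - -1·0 + 0·0
    = 0 + 0 + 0 = 0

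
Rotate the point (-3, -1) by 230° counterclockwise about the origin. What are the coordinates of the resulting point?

Rotation matrix for 230°: [[cos 230°, -sin 230°], [sin 230°, cos 230°]] ≈ [[-0.642788, 0.766044], [-0.766044, -0.642788]]
[[-0.642788, 0.766044], [-0.766044, -0.642788]] × [-3, -1]ᵀ ≈ [1.1623, 2.9409]ᵀ
Result: (1.1623, 2.9409)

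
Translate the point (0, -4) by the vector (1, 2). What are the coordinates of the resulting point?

Translation by (1, 2) (homogeneous matrix [[1, 0, 1], [0, 1, 2], [0, 0, 1]]):
x' = 0 + 1 = 1
y' = -4 + 2 = -2
Result: (1, -2)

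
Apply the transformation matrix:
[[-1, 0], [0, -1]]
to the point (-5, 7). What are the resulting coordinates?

Matrix multiplication:
[[-1, 0], [0, -1]] × [-5, 7]ᵀ
= [(-1)(-5) + (0)(7), (0)(-5) + (-1)(7)]ᵀ
= [5, -7]ᵀ
Result: (5, -7)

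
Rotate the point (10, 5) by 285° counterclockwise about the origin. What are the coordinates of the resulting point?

Rotation matrix for 285°: [[cos 285°, -sin 285°], [sin 285°, cos 285°]] ≈ [[0.258819, 0.965926], [-0.965926, 0.258819]]
[[0.258819, 0.965926], [-0.965926, 0.258819]] × [10, 5]ᵀ ≈ [7.4178, -8.3652]ᵀ
Result: (7.4178, -8.3652)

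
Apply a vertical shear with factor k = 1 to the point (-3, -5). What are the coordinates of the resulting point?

Shear matrix for vertical shear with factor k = 1:
[[1, 0], [1, 1]]
Result: (-3, -5) → (-3, -8)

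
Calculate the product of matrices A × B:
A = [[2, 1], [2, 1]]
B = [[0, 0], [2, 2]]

Matrix multiplication:
C[0][0] = 2×0 + 1×2 = 2
C[0][1] = 2×0 + 1×2 = 2
C[1][0] = 2×0 + 1×2 = 2
C[1][1] = 2×0 + 1×2 = 2
Result: [[2, 2], [2, 2]]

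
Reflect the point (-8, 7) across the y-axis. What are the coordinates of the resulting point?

Reflection across y-axis: (-8, 7) → (8, 7)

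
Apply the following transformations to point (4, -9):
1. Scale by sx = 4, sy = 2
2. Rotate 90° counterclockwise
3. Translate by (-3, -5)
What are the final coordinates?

Step 1: Scale → (16, -18)
Step 2: Rotate 90° → (18, 16)
Step 3: Translate → (15, 11)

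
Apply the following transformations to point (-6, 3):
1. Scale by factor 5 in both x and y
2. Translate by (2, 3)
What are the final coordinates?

Step 1: Scale (-6, 3) by 5 → (-30, 15)
Step 2: Translate by (2, 3) → (-28, 18)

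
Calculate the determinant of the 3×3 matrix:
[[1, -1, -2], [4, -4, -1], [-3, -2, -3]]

Expansion along first row:
det = 1·det([[-4,-1],[-2,-3]]) - -1·det([[4,-1],[-3,-3]]) + -2·det([[4,-4],[-3,-2]])
    = 1·(-4·-3 - -1·-2) - -1·(4·-3 - -1·-3) + -2·(4·-2 - -4·-3)
    = 1·10 - -1·-15 + -2·-20
    = 10 + -15 + 40 = 35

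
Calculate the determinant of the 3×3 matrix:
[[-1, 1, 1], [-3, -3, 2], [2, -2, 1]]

Expansion along first row:
det = -1·det([[-3,2],[-2,1]]) - 1·det([[-3,2],[2,1]]) + 1·det([[-3,-3],[2,-2]])
    = -1·(-3·1 - 2·-2) - 1·(-3·1 - 2·2) + 1·(-3·-2 - -3·2)
    = -1·1 - 1·-7 + 1·12
    = -1 + 7 + 12 = 18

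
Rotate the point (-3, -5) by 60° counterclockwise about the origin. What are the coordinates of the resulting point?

Rotation matrix for 60°: [[cos 60°, -sin 60°], [sin 60°, cos 60°]] ≈ [[0.500000, -0.866025], [0.866025, 0.500000]]
[[0.500000, -0.866025], [0.866025, 0.500000]] × [-3, -5]ᵀ ≈ [2.8301, -5.0981]ᵀ
Result: (2.8301, -5.0981)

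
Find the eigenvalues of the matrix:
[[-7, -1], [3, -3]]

Characteristic equation: det(A - λI) = 0
λ² - (trace)λ + (det) = 0
trace = -7 + -3 = -10, det = (-7)(-3) - (-1)(3) = 24
λ² - (-10)λ + (24) = 0
λ = (-10 ± √((-10)² - 4·(24))) / 2 = (-10 ± √4) / 2
Solving: λ = -6, -4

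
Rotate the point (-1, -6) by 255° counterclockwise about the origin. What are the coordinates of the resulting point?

Rotation matrix for 255°: [[cos 255°, -sin 255°], [sin 255°, cos 255°]] ≈ [[-0.258819, 0.965926], [-0.965926, -0.258819]]
[[-0.258819, 0.965926], [-0.965926, -0.258819]] × [-1, -6]ᵀ ≈ [-5.5367, 2.5188]ᵀ
Result: (-5.5367, 2.5188)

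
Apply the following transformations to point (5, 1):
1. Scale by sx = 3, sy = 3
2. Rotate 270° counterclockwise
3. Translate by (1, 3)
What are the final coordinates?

Step 1: Scale → (15, 3)
Step 2: Rotate 270° → (3, -15)
Step 3: Translate → (4, -12)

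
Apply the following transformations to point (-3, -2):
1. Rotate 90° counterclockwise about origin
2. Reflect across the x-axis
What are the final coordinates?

Step 1: Rotate 90° → (2, -3)
Step 2: Reflect across x-axis → (2, 3)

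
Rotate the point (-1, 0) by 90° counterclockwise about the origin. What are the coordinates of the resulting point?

Rotation matrix for 90°: [[cos 90°, -sin 90°], [sin 90°, cos 90°]] = [[0, -1], [1, 0]]
[[0, -1], [1, 0]] × [-1, 0]ᵀ = [0, -1]ᵀ
Result: (0, -1)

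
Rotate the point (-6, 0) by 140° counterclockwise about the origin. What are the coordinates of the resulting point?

Rotation matrix for 140°: [[cos 140°, -sin 140°], [sin 140°, cos 140°]] ≈ [[-0.766044, -0.642788], [0.642788, -0.766044]]
[[-0.766044, -0.642788], [0.642788, -0.766044]] × [-6, 0]ᵀ ≈ [4.5963, -3.8567]ᵀ
Result: (4.5963, -3.8567)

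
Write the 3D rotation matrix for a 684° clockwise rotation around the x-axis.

Rotation matrix for clockwise 684° around x-axis:
A clockwise rotation by 684° is a counterclockwise rotation by -684°.
cos(-684°) = 0.8090, sin(-684°) = 0.5878
Result: [[1, 0, 0], [0, 0.8090, -0.5878], [0, 0.5878, 0.8090]]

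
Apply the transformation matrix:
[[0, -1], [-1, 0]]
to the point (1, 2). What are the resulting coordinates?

Matrix multiplication:
[[0, -1], [-1, 0]] × [1, 2]ᵀ
= [(0)(1) + (-1)(2), (-1)(1) + (0)(2)]ᵀ
= [-2, -1]ᵀ
Result: (-2, -1)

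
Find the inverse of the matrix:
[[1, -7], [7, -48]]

For [[a,b],[c,d]], inverse = (1/det)·[[d,-b],[-c,a]]
det = (1)(-48) - (-7)(7) = -48 - -49 = 1
Inverse = [[-48, 7], [-7, 1]]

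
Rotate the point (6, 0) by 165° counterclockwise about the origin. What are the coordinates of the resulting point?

Rotation matrix for 165°: [[cos 165°, -sin 165°], [sin 165°, cos 165°]] ≈ [[-0.965926, -0.258819], [0.258819, -0.965926]]
[[-0.965926, -0.258819], [0.258819, -0.965926]] × [6, 0]ᵀ ≈ [-5.7956, 1.5529]ᵀ
Result: (-5.7956, 1.5529)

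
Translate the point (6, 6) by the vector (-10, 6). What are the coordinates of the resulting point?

Translation by (-10, 6) (homogeneous matrix [[1, 0, -10], [0, 1, 6], [0, 0, 1]]):
x' = 6 + -10 = -4
y' = 6 + 6 = 12
Result: (-4, 12)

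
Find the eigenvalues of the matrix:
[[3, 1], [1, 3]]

Characteristic equation: det(A - λI) = 0
λ² - (trace)λ + (det) = 0
trace = 3 + 3 = 6, det = (3)(3) - (1)(1) = 8
λ² - (6)λ + (8) = 0
λ = (6 ± √((6)² - 4·(8))) / 2 = (6 ± √4) / 2
Solving: λ = 2, 4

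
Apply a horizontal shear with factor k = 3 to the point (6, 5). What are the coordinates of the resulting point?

Shear matrix for horizontal shear with factor k = 3:
[[1, 3], [0, 1]]
Result: (6, 5) → (21, 5)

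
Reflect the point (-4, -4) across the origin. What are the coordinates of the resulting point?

Reflection across origin: (-4, -4) → (4, 4)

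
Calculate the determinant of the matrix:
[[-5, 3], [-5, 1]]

For a 2×2 matrix [[a, b], [c, d]], det = ad - bc
det = (-5)(1) - (3)(-5) = -5 - -15 = 10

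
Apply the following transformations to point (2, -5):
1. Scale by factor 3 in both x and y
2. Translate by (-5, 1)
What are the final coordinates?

Step 1: Scale (2, -5) by 3 → (6, -15)
Step 2: Translate by (-5, 1) → (1, -14)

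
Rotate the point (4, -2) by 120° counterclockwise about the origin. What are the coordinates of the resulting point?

Rotation matrix for 120°: [[cos 120°, -sin 120°], [sin 120°, cos 120°]] ≈ [[-0.500000, -0.866025], [0.866025, -0.500000]]
[[-0.500000, -0.866025], [0.866025, -0.500000]] × [4, -2]ᵀ ≈ [-0.2679, 4.4641]ᵀ
Result: (-0.2679, 4.4641)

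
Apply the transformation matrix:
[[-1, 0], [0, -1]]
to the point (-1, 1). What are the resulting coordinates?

Matrix multiplication:
[[-1, 0], [0, -1]] × [-1, 1]ᵀ
= [(-1)(-1) + (0)(1), (0)(-1) + (-1)(1)]ᵀ
= [1, -1]ᵀ
Result: (1, -1)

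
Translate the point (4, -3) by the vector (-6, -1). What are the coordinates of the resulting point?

Translation by (-6, -1) (homogeneous matrix [[1, 0, -6], [0, 1, -1], [0, 0, 1]]):
x' = 4 + -6 = -2
y' = -3 + -1 = -4
Result: (-2, -4)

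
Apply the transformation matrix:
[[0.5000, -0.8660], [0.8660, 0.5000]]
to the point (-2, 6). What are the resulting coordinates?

Matrix multiplication:
[[0.5000, -0.8660], [0.8660, 0.5000]] × [-2, 6]ᵀ
= [(0.5000)(-2) + (-0.8660)(6), (0.8660)(-2) + (0.5000)(6)]ᵀ
= [-6.1960, 1.2680]ᵀ
Result: (-6.1960, 1.2680)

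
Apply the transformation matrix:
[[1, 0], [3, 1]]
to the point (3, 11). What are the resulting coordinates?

Matrix multiplication:
[[1, 0], [3, 1]] × [3, 11]ᵀ
= [(1)(3) + (0)(11), (3)(3) + (1)(11)]ᵀ
= [3, 20]ᵀ
Result: (3, 20)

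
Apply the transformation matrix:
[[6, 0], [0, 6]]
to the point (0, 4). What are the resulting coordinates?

Matrix multiplication:
[[6, 0], [0, 6]] × [0, 4]ᵀ
= [(6)(0) + (0)(4), (0)(0) + (6)(4)]ᵀ
= [0, 24]ᵀ
Result: (0, 24)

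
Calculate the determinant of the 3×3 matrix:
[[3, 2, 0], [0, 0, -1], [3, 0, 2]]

Expansion along first row:
det = 3·det([[0,-1],[0,2]]) - 2·det([[0,-1],[3,2]]) + 0·det([[0,0],[3,0]])
    = 3·(0·2 - -1·0) - 2·(0·2 - -1·3) + 0·(0·0 - 0·3)
    = 3·0 - 2·3 + 0·0
    = 0 + -6 + 0 = -6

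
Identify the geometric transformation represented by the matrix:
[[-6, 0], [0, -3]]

This matrix represents: non-uniform scaling by sx = -6, sy = -3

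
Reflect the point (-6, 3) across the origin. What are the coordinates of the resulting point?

Reflection across origin: (-6, 3) → (6, -3)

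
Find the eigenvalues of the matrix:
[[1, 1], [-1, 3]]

Characteristic equation: det(A - λI) = 0
λ² - (trace)λ + (det) = 0
trace = 1 + 3 = 4, det = (1)(3) - (1)(-1) = 4
λ² - (4)λ + (4) = 0
λ = (4 ± √((4)² - 4·(4))) / 2 = (4 ± √0) / 2
Solving: λ = 2, 2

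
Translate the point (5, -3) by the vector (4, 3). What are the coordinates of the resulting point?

Translation by (4, 3) (homogeneous matrix [[1, 0, 4], [0, 1, 3], [0, 0, 1]]):
x' = 5 + 4 = 9
y' = -3 + 3 = 0
Result: (9, 0)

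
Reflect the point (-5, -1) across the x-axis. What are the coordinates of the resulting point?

Reflection across x-axis: (-5, -1) → (-5, 1)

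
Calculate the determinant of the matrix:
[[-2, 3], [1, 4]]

For a 2×2 matrix [[a, b], [c, d]], det = ad - bc
det = (-2)(4) - (3)(1) = -8 - 3 = -11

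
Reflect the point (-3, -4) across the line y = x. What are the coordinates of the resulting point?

Reflection across line y = x: (-3, -4) → (-4, -3)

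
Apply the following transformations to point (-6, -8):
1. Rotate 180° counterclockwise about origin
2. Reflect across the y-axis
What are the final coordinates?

Step 1: Rotate 180° → (6, 8)
Step 2: Reflect across y-axis → (-6, 8)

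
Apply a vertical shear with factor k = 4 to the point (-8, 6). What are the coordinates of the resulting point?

Shear matrix for vertical shear with factor k = 4:
[[1, 0], [4, 1]]
Result: (-8, 6) → (-8, -26)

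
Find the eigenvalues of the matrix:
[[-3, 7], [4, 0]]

Characteristic equation: det(A - λI) = 0
λ² - (trace)λ + (det) = 0
trace = -3 + 0 = -3, det = (-3)(0) - (7)(4) = -28
λ² - (-3)λ + (-28) = 0
λ = (-3 ± √((-3)² - 4·(-28))) / 2 = (-3 ± √121) / 2
Solving: λ = -7, 4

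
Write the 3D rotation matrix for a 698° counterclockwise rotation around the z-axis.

Rotation matrix for counterclockwise 698° around z-axis:
cos(698°) = 0.9272, sin(698°) = -0.3746
Result: [[0.9272, 0.3746, 0], [-0.3746, 0.9272, 0], [0, 0, 1]]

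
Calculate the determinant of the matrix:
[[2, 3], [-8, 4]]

For a 2×2 matrix [[a, b], [c, d]], det = ad - bc
det = (2)(4) - (3)(-8) = 8 - -24 = 32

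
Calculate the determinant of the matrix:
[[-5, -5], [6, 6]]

For a 2×2 matrix [[a, b], [c, d]], det = ad - bc
det = (-5)(6) - (-5)(6) = -30 - -30 = 0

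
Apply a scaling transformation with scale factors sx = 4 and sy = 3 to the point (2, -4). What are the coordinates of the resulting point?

Scaling matrix:
[[4, 0], [0, 3]]
Result: (2 × 4, -4 × 3) = (8, -12)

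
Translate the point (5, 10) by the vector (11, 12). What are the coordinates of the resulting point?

Translation by (11, 12) (homogeneous matrix [[1, 0, 11], [0, 1, 12], [0, 0, 1]]):
x' = 5 + 11 = 16
y' = 10 + 12 = 22
Result: (16, 22)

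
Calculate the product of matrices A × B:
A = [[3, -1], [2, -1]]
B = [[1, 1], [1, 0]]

Matrix multiplication:
C[0][0] = 3×1 + -1×1 = 2
C[0][1] = 3×1 + -1×0 = 3
C[1][0] = 2×1 + -1×1 = 1
C[1][1] = 2×1 + -1×0 = 2
Result: [[2, 3], [1, 2]]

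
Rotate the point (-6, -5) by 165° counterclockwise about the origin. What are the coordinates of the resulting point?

Rotation matrix for 165°: [[cos 165°, -sin 165°], [sin 165°, cos 165°]] ≈ [[-0.965926, -0.258819], [0.258819, -0.965926]]
[[-0.965926, -0.258819], [0.258819, -0.965926]] × [-6, -5]ᵀ ≈ [7.0897, 3.2767]ᵀ
Result: (7.0897, 3.2767)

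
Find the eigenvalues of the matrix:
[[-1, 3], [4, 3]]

Characteristic equation: det(A - λI) = 0
λ² - (trace)λ + (det) = 0
trace = -1 + 3 = 2, det = (-1)(3) - (3)(4) = -15
λ² - (2)λ + (-15) = 0
λ = (2 ± √((2)² - 4·(-15))) / 2 = (2 ± √64) / 2
Solving: λ = -3, 5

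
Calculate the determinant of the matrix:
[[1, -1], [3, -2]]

For a 2×2 matrix [[a, b], [c, d]], det = ad - bc
det = (1)(-2) - (-1)(3) = -2 - -3 = 1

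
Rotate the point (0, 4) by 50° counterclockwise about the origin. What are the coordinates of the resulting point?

Rotation matrix for 50°: [[cos 50°, -sin 50°], [sin 50°, cos 50°]] ≈ [[0.642788, -0.766044], [0.766044, 0.642788]]
[[0.642788, -0.766044], [0.766044, 0.642788]] × [0, 4]ᵀ ≈ [-3.0642, 2.5712]ᵀ
Result: (-3.0642, 2.5712)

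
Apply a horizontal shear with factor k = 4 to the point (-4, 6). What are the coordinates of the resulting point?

Shear matrix for horizontal shear with factor k = 4:
[[1, 4], [0, 1]]
Result: (-4, 6) → (20, 6)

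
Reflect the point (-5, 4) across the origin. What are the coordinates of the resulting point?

Reflection across origin: (-5, 4) → (5, -4)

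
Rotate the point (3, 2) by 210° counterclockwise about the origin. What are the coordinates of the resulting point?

Rotation matrix for 210°: [[cos 210°, -sin 210°], [sin 210°, cos 210°]] ≈ [[-0.866025, 0.500000], [-0.500000, -0.866025]]
[[-0.866025, 0.500000], [-0.500000, -0.866025]] × [3, 2]ᵀ ≈ [-1.5981, -3.2321]ᵀ
Result: (-1.5981, -3.2321)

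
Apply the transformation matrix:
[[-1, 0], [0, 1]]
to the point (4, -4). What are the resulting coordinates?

Matrix multiplication:
[[-1, 0], [0, 1]] × [4, -4]ᵀ
= [(-1)(4) + (0)(-4), (0)(4) + (1)(-4)]ᵀ
= [-4, -4]ᵀ
Result: (-4, -4)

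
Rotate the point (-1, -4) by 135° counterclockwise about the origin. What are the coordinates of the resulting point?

Rotation matrix for 135°: [[cos 135°, -sin 135°], [sin 135°, cos 135°]] ≈ [[-0.707107, -0.707107], [0.707107, -0.707107]]
[[-0.707107, -0.707107], [0.707107, -0.707107]] × [-1, -4]ᵀ ≈ [3.5355, 2.1213]ᵀ
Result: (3.5355, 2.1213)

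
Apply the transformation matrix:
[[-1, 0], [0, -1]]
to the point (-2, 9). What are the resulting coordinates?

Matrix multiplication:
[[-1, 0], [0, -1]] × [-2, 9]ᵀ
= [(-1)(-2) + (0)(9), (0)(-2) + (-1)(9)]ᵀ
= [2, -9]ᵀ
Result: (2, -9)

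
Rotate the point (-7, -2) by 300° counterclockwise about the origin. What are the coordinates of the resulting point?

Rotation matrix for 300°: [[cos 300°, -sin 300°], [sin 300°, cos 300°]] ≈ [[0.500000, 0.866025], [-0.866025, 0.500000]]
[[0.500000, 0.866025], [-0.866025, 0.500000]] × [-7, -2]ᵀ ≈ [-5.2321, 5.0622]ᵀ
Result: (-5.2321, 5.0622)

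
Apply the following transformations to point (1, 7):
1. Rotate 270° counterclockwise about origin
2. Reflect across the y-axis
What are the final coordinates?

Step 1: Rotate 270° → (7, -1)
Step 2: Reflect across y-axis → (-7, -1)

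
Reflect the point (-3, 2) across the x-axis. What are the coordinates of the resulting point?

Reflection across x-axis: (-3, 2) → (-3, -2)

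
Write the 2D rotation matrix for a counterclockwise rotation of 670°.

Rotation matrix formula: [[cos θ, -sin θ], [sin θ, cos θ]]
For θ = 670°:
cos(670°) = 0.6428
sin(670°) = -0.7660
Result: [[0.6428, 0.7660], [-0.7660, 0.6428]]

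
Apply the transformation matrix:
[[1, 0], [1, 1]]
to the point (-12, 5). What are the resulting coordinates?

Matrix multiplication:
[[1, 0], [1, 1]] × [-12, 5]ᵀ
= [(1)(-12) + (0)(5), (1)(-12) + (1)(5)]ᵀ
= [-12, -7]ᵀ
Result: (-12, -7)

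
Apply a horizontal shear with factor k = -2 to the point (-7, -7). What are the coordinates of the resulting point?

Shear matrix for horizontal shear with factor k = -2:
[[1, -2], [0, 1]]
Result: (-7, -7) → (7, -7)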